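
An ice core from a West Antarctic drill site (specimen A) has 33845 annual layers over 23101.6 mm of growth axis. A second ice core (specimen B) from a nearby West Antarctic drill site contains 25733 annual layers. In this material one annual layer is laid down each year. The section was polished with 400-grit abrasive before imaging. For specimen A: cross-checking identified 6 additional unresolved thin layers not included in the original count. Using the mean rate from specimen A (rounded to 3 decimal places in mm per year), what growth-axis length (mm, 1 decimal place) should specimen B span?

17549.9 mm

Specimen A: after corrections the count is 33845 + 6 = 33851 annual layers.
A: 23101.6 mm over 33851 years gives 23101.6 / 33851 ≈ 0.682 mm per year.
For B, 0.682 mm/year × 25733 years = 17549.9 mm.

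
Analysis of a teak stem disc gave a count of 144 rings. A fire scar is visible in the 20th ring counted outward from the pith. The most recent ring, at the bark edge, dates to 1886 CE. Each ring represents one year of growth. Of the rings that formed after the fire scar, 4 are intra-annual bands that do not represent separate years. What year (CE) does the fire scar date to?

1766 CE

Between ring 20 and the bark edge there are 144 − 20 = 124 rings.
Excluding 4 false rings: 124 − 4 = 120.
The ring at the bark edge is 1886 CE, so the fire scar dates to 1886 − 120 = 1766 CE.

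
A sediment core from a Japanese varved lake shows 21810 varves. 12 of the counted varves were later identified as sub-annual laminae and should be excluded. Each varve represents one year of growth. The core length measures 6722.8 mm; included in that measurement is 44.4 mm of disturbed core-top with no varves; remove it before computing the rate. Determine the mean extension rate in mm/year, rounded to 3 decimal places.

After corrections the count is 21810 − 12 = 21798 varves.
Net length = 6722.8 − 44.4 = 6678.4 mm.
6678.4 mm over 21798 years gives 6678.4 / 21798 ≈ 0.306 mm/year.

0.306 mm/year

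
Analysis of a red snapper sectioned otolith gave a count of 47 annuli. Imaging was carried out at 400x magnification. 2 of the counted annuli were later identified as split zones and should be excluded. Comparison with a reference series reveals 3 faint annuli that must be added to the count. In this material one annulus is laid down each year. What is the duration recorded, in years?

48 years

Adjusted count: 47 − 2 + 3 = 48 annuli.
At one annulus per year, that is 48 years.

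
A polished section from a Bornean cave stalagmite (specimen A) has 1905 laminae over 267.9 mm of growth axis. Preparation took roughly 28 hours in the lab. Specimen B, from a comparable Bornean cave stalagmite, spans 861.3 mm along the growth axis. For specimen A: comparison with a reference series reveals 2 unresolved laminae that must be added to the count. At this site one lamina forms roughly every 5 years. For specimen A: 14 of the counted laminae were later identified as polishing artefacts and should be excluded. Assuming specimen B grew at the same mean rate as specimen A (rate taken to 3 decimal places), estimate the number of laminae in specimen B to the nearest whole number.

6152 laminae

Specimen A: true lamina count = 1905 − 14 + 2 = 1893.
Specimen A: at 5 years per lamina, 1893 × 5 = 9465 years.
A: Mean rate = 267.9 mm / 9465 years ≈ 0.028 mm/year.
For B, 861.3 / 0.028 = 30760.71 years; at 5 years per lamina that is 30760.71 / 5 ≈ 6152 laminae.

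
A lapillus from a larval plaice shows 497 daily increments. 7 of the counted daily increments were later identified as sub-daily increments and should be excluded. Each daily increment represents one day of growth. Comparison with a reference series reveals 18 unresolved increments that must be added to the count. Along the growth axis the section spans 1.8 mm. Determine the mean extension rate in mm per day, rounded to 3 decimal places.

0.004 mm per day

Correcting the raw count gives 497 − 7 + 18 = 508 true daily increments.
1.8 mm over 508 days gives 1.8 / 508 ≈ 0.004 mm per day.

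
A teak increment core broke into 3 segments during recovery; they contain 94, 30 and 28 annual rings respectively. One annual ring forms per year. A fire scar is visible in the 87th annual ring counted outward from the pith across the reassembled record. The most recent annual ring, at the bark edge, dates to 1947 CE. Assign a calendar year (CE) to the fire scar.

1882 CE

Total annual rings = 94 + 30 + 28 = 152.
The fire scar sits at annual ring 87 from the pith, so 152 − 87 = 65 annual rings formed after it.
1947 − 65 = 1882 CE.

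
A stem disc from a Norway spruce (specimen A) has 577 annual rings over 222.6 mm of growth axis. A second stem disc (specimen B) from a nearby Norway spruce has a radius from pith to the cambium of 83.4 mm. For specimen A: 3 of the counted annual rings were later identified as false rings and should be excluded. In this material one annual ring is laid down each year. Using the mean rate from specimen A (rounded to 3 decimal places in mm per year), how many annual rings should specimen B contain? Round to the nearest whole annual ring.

Specimen A: correcting the raw count gives 577 − 3 = 574 true annual rings.
A: Mean rate = 222.6 mm / 574 years ≈ 0.388 mm/yr.
For B, 83.4 / 0.388 = 214.95 years ≈ 215 annual rings.

215 annual rings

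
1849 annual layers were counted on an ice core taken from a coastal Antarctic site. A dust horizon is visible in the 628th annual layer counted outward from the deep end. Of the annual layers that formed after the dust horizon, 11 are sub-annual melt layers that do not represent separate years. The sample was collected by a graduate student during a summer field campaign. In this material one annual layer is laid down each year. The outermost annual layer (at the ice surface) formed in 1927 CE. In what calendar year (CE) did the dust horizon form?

Between annual layer 628 and the ice surface there are 1849 − 628 = 1221 annual layers.
1221 − 11 false = 1210 true annual layers after the dust horizon.
1927 − 1210 = 717 CE.

717 CE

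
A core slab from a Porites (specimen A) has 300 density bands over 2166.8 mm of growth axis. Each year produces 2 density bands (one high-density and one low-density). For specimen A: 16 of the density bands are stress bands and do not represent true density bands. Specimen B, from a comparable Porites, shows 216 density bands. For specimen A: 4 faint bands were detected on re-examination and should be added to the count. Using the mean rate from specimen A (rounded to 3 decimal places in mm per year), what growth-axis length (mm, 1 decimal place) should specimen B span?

1625.1 mm

Specimen A: true density band count = 300 − 16 + 4 = 288.
Specimen A: with 2 density bands per year, 288 / 2 = 144 years.
A: Extension rate ≈ 2166.8 / 144 = 15.047 mm per year.
Specimen B: 216 density bands at 2 per year is 216 / 2 = 108 years. Length of B = 15.047 × 108 = 1625.1 mm.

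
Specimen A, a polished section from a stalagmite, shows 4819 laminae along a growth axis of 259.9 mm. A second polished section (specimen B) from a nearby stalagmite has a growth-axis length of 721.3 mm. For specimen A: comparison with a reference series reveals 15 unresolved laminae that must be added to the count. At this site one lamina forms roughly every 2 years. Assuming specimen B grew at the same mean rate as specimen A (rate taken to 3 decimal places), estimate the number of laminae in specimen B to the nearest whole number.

Specimen A: correcting the raw count gives 4819 + 15 = 4834 true laminae.
Specimen A: multiplying by 2 years per lamina: 4834 × 2 = 9668 years.
A: Extension rate ≈ 259.9 / 9668 = 0.027 mm per year.
Specimen B: 721.3 mm / 0.027 mm per year = 26714.81 years; at 2 years per lamina that is 26714.81 / 2 ≈ 13357 laminae.

13357 laminae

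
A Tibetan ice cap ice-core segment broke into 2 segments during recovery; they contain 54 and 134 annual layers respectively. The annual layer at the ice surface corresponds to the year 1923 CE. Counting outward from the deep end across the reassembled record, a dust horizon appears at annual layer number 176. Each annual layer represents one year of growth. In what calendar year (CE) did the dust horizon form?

Total annual layers = 54 + 134 = 188.
188 − 176 = 12 annual layers lie beyond the dust horizon toward the ice surface.
The annual layer at the ice surface is 1923 CE, so the dust horizon dates to 1923 − 12 = 1911 CE.

1911 CE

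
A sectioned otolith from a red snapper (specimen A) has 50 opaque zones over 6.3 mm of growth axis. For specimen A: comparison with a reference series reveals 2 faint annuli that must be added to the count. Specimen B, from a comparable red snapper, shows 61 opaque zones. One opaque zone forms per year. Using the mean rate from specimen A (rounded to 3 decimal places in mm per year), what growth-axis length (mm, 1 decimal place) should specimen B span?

Specimen A: true opaque zone count = 50 + 2 = 52.
A: Extension rate ≈ 6.3 / 52 = 0.121 mm per year.
B's length ≈ 0.121 × 61 = 7.4 mm.

7.4 mm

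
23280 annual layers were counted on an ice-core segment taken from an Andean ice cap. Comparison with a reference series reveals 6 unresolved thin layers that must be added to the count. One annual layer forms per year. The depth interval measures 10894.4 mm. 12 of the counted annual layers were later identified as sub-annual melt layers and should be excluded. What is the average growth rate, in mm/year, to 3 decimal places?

Correcting the raw count gives 23280 − 12 + 6 = 23274 true annual layers.
Mean rate = 10894.4 mm / 23274 years ≈ 0.468 mm/year.

0.468 mm/year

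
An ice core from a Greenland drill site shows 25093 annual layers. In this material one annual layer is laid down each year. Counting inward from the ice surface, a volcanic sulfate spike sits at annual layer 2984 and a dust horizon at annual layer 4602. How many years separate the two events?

Separation: 4602 − 2984 = 1618 annual layers.
One annual layer per year makes the interval 1618 years.

1618 years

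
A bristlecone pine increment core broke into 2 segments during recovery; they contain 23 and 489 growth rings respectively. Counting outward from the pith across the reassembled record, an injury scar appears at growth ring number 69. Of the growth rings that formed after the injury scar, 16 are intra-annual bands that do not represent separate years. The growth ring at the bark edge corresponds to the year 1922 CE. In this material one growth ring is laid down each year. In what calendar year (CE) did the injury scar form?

Total growth rings = 23 + 489 = 512.
Between growth ring 69 and the bark edge there are 512 − 69 = 443 growth rings.
Removing the 16 false growth rings leaves 443 − 16 = 427 true growth rings beyond the injury scar.
Counting back 427 years from 1922 CE places the injury scar in 1922 − 427 = 1495 CE.

1495 CE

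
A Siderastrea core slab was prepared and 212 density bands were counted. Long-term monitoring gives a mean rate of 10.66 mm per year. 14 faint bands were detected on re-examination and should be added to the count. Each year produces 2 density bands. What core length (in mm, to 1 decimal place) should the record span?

1204.6 mm

Correcting the raw count gives 212 + 14 = 226 true density bands.
226 density bands at 2 per year is 226 / 2 = 113 years.
113 years at 10.66 mm/year gives 10.66 × 113 = 1204.6 mm.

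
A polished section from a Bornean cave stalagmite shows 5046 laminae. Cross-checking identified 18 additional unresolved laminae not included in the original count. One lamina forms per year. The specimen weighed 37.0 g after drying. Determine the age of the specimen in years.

True lamina count = 5046 + 18 = 5064.
One lamina per year makes the duration 5064 years.

5064 years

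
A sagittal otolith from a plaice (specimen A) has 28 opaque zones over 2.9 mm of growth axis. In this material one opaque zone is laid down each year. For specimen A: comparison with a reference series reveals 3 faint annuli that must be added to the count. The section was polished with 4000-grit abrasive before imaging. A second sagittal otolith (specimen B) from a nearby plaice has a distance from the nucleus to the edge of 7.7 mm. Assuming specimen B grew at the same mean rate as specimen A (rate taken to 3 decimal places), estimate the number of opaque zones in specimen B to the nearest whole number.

82 opaque zones

Specimen A: true opaque zone count = 28 + 3 = 31.
A: Mean rate = 2.9 mm / 31 years ≈ 0.094 mm/yr.
B spans 7.7 / 0.094 = 81.91 years ≈ 82 opaque zones.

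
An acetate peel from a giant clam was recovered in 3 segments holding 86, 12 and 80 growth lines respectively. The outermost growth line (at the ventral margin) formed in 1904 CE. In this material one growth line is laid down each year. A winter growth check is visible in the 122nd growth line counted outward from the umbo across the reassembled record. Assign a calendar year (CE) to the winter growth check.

1848 CE

Total growth lines = 86 + 12 + 80 = 178.
Between growth line 122 and the ventral margin there are 178 − 122 = 56 growth lines.
Counting back 56 years from 1904 CE places the winter growth check in 1904 − 56 = 1848 CE.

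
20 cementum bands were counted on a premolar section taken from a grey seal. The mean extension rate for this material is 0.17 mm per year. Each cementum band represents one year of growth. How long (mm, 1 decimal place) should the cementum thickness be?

20 years of growth are recorded.
Predicted length = 0.17 mm/year × 20 years = 3.4 mm.

3.4 mm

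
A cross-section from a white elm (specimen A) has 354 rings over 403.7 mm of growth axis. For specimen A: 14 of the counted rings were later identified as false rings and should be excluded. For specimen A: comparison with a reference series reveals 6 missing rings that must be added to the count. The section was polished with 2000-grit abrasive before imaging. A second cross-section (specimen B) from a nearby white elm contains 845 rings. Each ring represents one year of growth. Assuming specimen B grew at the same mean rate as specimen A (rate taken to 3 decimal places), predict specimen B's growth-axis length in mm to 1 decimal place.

Specimen A: correcting the raw count gives 354 − 14 + 6 = 346 true rings.
A: Extension rate ≈ 403.7 / 346 = 1.167 mm/year.
B's length ≈ 1.167 × 845 = 986.1 mm.

986.1 mm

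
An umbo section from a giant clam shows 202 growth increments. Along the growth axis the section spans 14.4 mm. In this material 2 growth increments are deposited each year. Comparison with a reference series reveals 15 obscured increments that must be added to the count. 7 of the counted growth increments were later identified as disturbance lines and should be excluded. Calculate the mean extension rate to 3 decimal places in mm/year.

Adjusted count: 202 − 7 + 15 = 210 growth increments.
210 growth increments at 2 per year is 210 / 2 = 105 years.
Mean rate = 14.4 mm / 105 years ≈ 0.137 mm/year.

0.137 mm/year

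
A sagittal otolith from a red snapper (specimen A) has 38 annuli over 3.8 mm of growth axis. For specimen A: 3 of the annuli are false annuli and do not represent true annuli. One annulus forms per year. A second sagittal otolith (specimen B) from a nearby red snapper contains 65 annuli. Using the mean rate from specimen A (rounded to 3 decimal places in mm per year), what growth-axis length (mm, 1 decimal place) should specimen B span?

7.1 mm

Specimen A: after corrections the count is 38 − 3 = 35 annuli.
A: 3.8 mm over 35 years gives 3.8 / 35 ≈ 0.109 mm/year.
B's length ≈ 0.109 × 65 = 7.1 mm.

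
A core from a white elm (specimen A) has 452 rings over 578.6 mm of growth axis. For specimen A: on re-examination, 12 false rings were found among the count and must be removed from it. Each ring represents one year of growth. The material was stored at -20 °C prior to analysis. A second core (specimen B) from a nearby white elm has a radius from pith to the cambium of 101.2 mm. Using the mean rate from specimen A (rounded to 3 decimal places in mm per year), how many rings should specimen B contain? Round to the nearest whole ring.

Specimen A: true ring count = 452 − 12 = 440.
A: Mean rate = 578.6 mm / 440 years ≈ 1.315 mm/year.
For B, 101.2 / 1.315 = 76.96 years ≈ 77 rings.

77 rings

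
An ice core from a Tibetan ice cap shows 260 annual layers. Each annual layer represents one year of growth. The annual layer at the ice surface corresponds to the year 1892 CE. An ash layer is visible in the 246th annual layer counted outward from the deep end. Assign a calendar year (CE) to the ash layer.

1878 CE

The ash layer sits at annual layer 246 from the deep end, so 260 − 246 = 14 annual layers formed after it.
1892 − 14 = 1878 CE.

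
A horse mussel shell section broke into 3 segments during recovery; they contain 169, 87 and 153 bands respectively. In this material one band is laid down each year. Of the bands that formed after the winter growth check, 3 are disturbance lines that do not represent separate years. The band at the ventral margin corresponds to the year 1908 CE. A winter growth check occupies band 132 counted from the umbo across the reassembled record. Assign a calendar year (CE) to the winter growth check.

1634 CE

Total bands = 169 + 87 + 153 = 409.
409 − 132 = 277 bands lie beyond the winter growth check toward the ventral margin.
277 − 3 false = 274 true bands after the winter growth check.
1908 − 274 = 1634 CE.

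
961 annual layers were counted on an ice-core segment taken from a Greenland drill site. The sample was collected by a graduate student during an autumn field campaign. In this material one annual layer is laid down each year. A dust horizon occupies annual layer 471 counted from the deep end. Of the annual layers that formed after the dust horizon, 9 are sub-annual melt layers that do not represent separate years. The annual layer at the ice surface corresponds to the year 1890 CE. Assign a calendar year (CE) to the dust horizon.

Between annual layer 471 and the ice surface there are 961 − 471 = 490 annual layers.
Excluding 9 false annual layers: 490 − 9 = 481.
The annual layer at the ice surface is 1890 CE, so the dust horizon dates to 1890 − 481 = 1409 CE.

1409 CE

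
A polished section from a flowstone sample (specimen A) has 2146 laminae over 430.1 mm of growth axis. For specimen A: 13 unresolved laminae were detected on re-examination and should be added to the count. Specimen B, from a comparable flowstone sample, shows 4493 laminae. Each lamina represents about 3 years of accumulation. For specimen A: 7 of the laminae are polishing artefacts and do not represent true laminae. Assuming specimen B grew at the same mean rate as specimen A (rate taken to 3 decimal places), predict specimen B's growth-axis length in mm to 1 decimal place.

Specimen A: after corrections the count is 2146 − 7 + 13 = 2152 laminae.
Specimen A: multiplying by 3 years per lamina: 2152 × 3 = 6456 years.
A: Mean rate = 430.1 mm / 6456 years ≈ 0.067 mm per year.
Specimen B: 4493 laminae at 3 years each span 4493 × 3 = 13479 years. Length of B = 0.067 × 13479 = 903.1 mm.

903.1 mm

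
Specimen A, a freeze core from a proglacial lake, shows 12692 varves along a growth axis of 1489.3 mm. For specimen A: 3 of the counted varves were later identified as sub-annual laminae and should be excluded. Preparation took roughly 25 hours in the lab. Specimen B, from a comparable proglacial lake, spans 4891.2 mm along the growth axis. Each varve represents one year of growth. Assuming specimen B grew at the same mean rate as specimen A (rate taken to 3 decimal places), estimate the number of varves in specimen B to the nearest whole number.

41805 varves

Specimen A: true varve count = 12692 − 3 = 12689.
A: Mean rate = 1489.3 mm / 12689 years ≈ 0.117 mm/yr.
Specimen B: 4891.2 mm / 0.117 mm per year = 41805.13 years ≈ 41805 varves.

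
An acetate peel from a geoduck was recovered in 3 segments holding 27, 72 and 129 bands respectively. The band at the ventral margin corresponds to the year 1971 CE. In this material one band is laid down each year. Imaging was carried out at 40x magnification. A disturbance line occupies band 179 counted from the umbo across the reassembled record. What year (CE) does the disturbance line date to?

1922 CE

Total bands = 27 + 72 + 129 = 228.
228 − 179 = 49 bands lie beyond the disturbance line toward the ventral margin.
1971 − 49 = 1922 CE.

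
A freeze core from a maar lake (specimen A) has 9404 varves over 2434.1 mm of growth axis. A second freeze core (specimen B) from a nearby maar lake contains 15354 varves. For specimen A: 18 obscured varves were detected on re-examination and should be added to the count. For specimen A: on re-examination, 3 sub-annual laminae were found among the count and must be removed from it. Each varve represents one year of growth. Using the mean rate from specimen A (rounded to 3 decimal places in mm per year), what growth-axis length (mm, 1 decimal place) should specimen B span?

Specimen A: after corrections the count is 9404 − 3 + 18 = 9419 varves.
A: 2434.1 mm over 9419 years gives 2434.1 / 9419 ≈ 0.258 mm/year.
Length of B = 0.258 × 15354 = 3961.3 mm.

3961.3 mm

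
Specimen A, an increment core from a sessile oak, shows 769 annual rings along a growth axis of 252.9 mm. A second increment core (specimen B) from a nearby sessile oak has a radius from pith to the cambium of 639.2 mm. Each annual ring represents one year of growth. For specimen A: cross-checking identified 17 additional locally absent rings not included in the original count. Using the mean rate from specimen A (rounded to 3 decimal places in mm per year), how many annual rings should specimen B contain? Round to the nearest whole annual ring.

Specimen A: correcting the raw count gives 769 + 17 = 786 true annual rings.
A: 252.9 mm over 786 years gives 252.9 / 786 ≈ 0.322 mm per year.
For B, 639.2 / 0.322 = 1985.09 years ≈ 1985 annual rings.

1985 annual rings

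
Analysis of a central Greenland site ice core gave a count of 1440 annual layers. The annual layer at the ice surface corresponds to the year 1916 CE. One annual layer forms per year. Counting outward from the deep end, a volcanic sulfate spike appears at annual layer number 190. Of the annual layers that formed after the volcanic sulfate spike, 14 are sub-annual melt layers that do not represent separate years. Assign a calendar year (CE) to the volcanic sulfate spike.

The volcanic sulfate spike sits at annual layer 190 from the deep end, so 1440 − 190 = 1250 annual layers formed after it.
Removing the 14 false annual layers leaves 1250 − 14 = 1236 true annual layers beyond the volcanic sulfate spike.
Counting back 1236 years from 1916 CE places the volcanic sulfate spike in 1916 − 1236 = 680 CE.

680 CE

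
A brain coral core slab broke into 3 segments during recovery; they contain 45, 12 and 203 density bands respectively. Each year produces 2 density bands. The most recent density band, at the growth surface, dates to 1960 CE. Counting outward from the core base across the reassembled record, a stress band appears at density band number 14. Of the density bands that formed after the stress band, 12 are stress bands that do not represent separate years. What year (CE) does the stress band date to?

1843 CE

Total density bands = 45 + 12 + 203 = 260.
The stress band sits at density band 14 from the core base, so 260 − 14 = 246 density bands formed after it.
246 − 12 false = 234 true density bands after the stress band.
Dividing by 2 density bands per year: 234 / 2 = 117 years.
The density band at the growth surface is 1960 CE, so the stress band dates to 1960 − 117 = 1843 CE.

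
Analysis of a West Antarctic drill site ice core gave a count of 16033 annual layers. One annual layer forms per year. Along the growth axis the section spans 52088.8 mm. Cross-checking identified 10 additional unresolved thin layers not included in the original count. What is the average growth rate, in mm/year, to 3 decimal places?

Adjusted count: 16033 + 10 = 16043 annual layers.
Extension rate ≈ 52088.8 / 16043 = 3.247 mm/year.

3.247 mm/year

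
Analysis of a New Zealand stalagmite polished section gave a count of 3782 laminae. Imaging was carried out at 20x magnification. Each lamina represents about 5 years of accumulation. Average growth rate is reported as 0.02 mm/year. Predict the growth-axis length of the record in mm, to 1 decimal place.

Multiplying by 5 years per lamina: 3782 × 5 = 18910 years.
Predicted length = 0.02 mm/year × 18910 years = 378.2 mm.

378.2 mm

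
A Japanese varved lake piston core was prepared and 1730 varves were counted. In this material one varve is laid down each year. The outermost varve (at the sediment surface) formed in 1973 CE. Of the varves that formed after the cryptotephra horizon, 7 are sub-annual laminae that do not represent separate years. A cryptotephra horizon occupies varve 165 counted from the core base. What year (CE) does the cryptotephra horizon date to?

The cryptotephra horizon sits at varve 165 from the core base, so 1730 − 165 = 1565 varves formed after it.
1565 − 7 false = 1558 true varves after the cryptotephra horizon.
1973 − 1558 = 415 CE.

415 CE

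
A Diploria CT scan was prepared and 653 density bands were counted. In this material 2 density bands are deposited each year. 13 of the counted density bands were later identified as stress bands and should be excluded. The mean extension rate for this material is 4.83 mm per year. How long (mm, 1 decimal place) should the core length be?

Correcting the raw count gives 653 − 13 = 640 true density bands.
Dividing by 2 density bands per year: 640 / 2 = 320 years.
Length ≈ 4.83 × 320 = 1545.6 mm.

1545.6 mm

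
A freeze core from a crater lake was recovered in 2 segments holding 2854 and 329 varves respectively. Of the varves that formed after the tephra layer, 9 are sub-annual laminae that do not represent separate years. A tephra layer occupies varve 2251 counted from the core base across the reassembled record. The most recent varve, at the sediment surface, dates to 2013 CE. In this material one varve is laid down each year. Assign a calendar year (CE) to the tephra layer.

1090 CE

Total varves = 2854 + 329 = 3183.
The tephra layer sits at varve 2251 from the core base, so 3183 − 2251 = 932 varves formed after it.
Removing the 9 false varves leaves 932 − 9 = 923 true varves beyond the tephra layer.
2013 − 923 = 1090 CE.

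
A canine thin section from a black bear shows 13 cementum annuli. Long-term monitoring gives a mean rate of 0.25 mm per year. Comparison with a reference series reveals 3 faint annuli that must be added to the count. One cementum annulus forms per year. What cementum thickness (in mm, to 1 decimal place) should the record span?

After corrections the count is 13 + 3 = 16 cementum annuli.
Length ≈ 0.25 × 16 = 4.0 mm.

4.0 mm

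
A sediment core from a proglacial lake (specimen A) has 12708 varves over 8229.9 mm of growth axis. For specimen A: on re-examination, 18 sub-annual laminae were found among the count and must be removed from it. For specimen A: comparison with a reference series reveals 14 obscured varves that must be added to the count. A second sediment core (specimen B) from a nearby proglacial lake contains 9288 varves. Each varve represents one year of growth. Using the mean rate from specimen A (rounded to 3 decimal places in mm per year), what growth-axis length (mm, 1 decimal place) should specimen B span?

Specimen A: adjusted count: 12708 − 18 + 14 = 12704 varves.
A: Mean rate = 8229.9 mm / 12704 years ≈ 0.648 mm/year.
Length of B = 0.648 × 9288 = 6018.6 mm.

6018.6 mm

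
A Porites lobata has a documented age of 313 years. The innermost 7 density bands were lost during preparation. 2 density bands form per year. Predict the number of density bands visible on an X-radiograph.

619 density bands

Expected density bands: 313 × 2 = 626.
Subtracting the 7 density bands not captured gives 626 − 7 = 619 density bands in the record.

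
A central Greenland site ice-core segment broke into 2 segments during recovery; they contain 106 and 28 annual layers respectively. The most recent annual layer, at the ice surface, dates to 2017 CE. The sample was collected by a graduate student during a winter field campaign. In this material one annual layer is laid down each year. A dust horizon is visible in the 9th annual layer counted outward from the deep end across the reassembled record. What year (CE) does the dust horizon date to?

Total annual layers = 106 + 28 = 134.
The dust horizon sits at annual layer 9 from the deep end, so 134 − 9 = 125 annual layers formed after it.
The annual layer at the ice surface is 2017 CE, so the dust horizon dates to 2017 − 125 = 1892 CE.

1892 CE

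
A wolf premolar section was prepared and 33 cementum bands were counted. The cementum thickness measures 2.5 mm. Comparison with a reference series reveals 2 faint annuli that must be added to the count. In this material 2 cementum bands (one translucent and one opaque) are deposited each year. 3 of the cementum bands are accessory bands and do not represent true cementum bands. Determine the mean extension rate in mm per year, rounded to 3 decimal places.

0.156 mm per year

After corrections the count is 33 − 3 + 2 = 32 cementum bands.
32 cementum bands at 2 per year is 32 / 2 = 16 years.
2.5 mm over 16 years gives 2.5 / 16 ≈ 0.156 mm per year.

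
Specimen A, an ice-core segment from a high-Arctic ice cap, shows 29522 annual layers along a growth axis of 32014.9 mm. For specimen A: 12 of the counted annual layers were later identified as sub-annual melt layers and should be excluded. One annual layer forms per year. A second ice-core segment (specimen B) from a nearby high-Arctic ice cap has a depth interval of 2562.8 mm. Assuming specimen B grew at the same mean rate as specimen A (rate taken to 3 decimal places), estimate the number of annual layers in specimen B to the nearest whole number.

2362 annual layers

Specimen A: true annual layer count = 29522 − 12 = 29510.
A: 32014.9 mm over 29510 years gives 32014.9 / 29510 ≈ 1.085 mm/yr.
B spans 2562.8 / 1.085 = 2362.03 years ≈ 2362 annual layers.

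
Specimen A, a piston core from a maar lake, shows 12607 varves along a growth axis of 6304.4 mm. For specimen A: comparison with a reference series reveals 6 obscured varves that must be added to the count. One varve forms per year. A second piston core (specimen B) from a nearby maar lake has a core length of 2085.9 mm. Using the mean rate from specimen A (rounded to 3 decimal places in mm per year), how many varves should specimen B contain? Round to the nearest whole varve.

Specimen A: after corrections the count is 12607 + 6 = 12613 varves.
A: Extension rate ≈ 6304.4 / 12613 = 0.500 mm/year.
For B, 2085.9 / 0.500 = 4171.80 years ≈ 4172 varves.

4172 varves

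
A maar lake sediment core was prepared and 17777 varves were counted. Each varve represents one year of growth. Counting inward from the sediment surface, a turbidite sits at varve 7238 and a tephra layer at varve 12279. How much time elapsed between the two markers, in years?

5041 years

Separation: 12279 − 7238 = 5041 varves.
One varve per year makes the interval 5041 years.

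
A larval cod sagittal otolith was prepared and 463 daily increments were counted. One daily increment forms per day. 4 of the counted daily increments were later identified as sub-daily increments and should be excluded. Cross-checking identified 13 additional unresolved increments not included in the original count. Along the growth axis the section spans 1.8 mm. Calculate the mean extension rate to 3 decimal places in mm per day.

0.004 mm per day

After corrections the count is 463 − 4 + 13 = 472 daily increments.
1.8 mm over 472 days gives 1.8 / 472 ≈ 0.004 mm per day.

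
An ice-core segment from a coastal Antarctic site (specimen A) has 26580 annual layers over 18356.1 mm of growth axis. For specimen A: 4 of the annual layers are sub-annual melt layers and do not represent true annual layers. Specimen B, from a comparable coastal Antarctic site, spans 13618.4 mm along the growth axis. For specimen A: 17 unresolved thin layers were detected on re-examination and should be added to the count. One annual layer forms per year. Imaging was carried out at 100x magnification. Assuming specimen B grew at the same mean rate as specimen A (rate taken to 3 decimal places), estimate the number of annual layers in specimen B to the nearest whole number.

Specimen A: after corrections the count is 26580 − 4 + 17 = 26593 annual layers.
A: Mean rate = 18356.1 mm / 26593 years ≈ 0.690 mm/year.
Specimen B: 13618.4 mm / 0.690 mm per year = 19736.81 years ≈ 19737 annual layers.

19737 annual layers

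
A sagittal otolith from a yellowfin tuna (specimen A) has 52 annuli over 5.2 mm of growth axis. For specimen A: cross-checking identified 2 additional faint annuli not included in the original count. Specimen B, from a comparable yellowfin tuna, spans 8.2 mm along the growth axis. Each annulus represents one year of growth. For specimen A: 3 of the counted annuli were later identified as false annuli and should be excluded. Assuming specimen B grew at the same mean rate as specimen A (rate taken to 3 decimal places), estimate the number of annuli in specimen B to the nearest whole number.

80 annuli

Specimen A: adjusted count: 52 − 3 + 2 = 51 annuli.
A: Mean rate = 5.2 mm / 51 years ≈ 0.102 mm/year.
For B, 8.2 / 0.102 = 80.39 years ≈ 80 annuli.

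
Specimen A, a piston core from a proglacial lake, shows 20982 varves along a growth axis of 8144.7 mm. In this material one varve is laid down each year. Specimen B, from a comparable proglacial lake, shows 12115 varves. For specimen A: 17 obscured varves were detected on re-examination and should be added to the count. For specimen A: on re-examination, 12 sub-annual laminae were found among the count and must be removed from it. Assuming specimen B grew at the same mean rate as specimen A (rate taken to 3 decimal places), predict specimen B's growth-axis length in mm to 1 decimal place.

4700.6 mm

Specimen A: true varve count = 20982 − 12 + 17 = 20987.
A: 8144.7 mm over 20987 years gives 8144.7 / 20987 ≈ 0.388 mm/yr.
Length of B = 0.388 × 12115 = 4700.6 mm.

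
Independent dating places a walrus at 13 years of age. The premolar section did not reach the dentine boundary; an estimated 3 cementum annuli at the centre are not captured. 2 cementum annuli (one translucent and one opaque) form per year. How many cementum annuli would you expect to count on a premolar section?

With 2 cementum annuli per year, 13 years would produce 13 × 2 = 26 cementum annuli.
26 − 3 missed = 23 cementum annuli expected in the prepared section.

23 cementum annuli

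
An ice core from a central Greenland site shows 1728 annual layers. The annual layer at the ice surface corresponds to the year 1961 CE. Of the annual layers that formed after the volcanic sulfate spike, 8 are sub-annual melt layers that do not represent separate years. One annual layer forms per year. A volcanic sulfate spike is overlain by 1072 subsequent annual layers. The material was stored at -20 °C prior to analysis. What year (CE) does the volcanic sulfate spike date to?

There are 1072 annual layers younger than the volcanic sulfate spike.
1072 − 8 false = 1064 true annual layers after the volcanic sulfate spike.
The annual layer at the ice surface is 1961 CE, so the volcanic sulfate spike dates to 1961 − 1064 = 897 CE.

897 CE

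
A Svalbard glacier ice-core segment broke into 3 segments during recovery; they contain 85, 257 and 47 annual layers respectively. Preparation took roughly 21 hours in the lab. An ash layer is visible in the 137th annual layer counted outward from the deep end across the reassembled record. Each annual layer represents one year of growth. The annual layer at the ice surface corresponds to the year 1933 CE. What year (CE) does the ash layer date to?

Total annual layers = 85 + 257 + 47 = 389.
389 − 137 = 252 annual layers lie beyond the ash layer toward the ice surface.
1933 − 252 = 1681 CE.

1681 CE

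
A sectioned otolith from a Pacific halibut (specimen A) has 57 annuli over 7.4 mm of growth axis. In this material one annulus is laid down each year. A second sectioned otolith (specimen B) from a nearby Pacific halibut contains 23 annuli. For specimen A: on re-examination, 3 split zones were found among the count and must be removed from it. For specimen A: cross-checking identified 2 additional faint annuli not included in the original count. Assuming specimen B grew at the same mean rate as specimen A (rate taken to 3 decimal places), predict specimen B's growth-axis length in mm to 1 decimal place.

Specimen A: true annulus count = 57 − 3 + 2 = 56.
A: Extension rate ≈ 7.4 / 56 = 0.132 mm per year.
For B, 0.132 mm/year × 23 years = 3.0 mm.

3.0 mm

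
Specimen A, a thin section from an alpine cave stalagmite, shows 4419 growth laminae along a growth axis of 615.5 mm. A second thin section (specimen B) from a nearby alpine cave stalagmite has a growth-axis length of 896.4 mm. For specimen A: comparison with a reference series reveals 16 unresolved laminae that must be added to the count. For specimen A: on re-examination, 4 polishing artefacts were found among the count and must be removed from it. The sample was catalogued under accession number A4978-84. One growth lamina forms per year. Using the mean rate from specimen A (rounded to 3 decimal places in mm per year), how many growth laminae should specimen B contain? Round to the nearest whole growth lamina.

6449 growth laminae

Specimen A: correcting the raw count gives 4419 − 4 + 16 = 4431 true growth laminae.
A: Mean rate = 615.5 mm / 4431 years ≈ 0.139 mm/year.
B spans 896.4 / 0.139 = 6448.92 years ≈ 6449 growth laminae.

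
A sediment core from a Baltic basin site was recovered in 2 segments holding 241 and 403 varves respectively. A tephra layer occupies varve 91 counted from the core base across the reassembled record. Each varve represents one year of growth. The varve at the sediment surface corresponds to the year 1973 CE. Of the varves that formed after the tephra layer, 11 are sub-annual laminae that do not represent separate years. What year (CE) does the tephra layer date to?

1431 CE

Total varves = 241 + 403 = 644.
Between varve 91 and the sediment surface there are 644 − 91 = 553 varves.
553 − 11 false = 542 true varves after the tephra layer.
Counting back 542 years from 1973 CE places the tephra layer in 1973 − 542 = 1431 CE.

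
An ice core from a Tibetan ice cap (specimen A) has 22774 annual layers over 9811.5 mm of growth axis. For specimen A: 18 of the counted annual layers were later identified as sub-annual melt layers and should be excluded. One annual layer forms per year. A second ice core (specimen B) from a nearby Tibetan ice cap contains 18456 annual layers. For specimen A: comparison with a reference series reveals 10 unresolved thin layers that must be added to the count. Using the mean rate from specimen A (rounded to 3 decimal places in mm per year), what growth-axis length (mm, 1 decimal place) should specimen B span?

7954.5 mm

Specimen A: true annual layer count = 22774 − 18 + 10 = 22766.
A: Mean rate = 9811.5 mm / 22766 years ≈ 0.431 mm/yr.
B's length ≈ 0.431 × 18456 = 7954.5 mm.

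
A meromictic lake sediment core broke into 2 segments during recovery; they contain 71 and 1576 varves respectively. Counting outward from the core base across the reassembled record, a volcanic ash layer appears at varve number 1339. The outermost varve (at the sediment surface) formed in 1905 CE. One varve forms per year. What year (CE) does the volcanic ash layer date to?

1597 CE

Total varves = 71 + 1576 = 1647.
Between varve 1339 and the sediment surface there are 1647 − 1339 = 308 varves.
1905 − 308 = 1597 CE.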